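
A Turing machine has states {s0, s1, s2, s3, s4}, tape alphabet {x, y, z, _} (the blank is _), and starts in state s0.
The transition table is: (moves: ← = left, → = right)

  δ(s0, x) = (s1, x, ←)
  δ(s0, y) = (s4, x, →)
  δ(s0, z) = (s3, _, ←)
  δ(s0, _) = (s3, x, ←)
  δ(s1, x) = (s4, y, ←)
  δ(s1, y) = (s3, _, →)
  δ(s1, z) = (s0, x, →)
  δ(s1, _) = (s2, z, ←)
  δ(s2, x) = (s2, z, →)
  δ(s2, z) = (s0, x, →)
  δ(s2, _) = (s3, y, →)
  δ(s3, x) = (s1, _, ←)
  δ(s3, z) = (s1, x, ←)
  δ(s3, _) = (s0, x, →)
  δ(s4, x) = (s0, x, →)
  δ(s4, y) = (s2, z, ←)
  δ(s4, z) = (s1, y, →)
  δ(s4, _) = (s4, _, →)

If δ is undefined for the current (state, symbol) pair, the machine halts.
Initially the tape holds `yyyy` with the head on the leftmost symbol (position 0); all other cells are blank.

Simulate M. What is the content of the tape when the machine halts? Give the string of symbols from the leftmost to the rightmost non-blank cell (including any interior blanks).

state=s0 head=0 tape=[y]yyy_   (s0,y)→(s4,x,→)
state=s4 head=1 tape=x[y]yy_   (s4,y)→(s2,z,←)
state=s2 head=0 tape=[x]zyy_   (s2,x)→(s2,z,→)
state=s2 head=1 tape=z[z]yy_   (s2,z)→(s0,x,→)
state=s0 head=2 tape=zx[y]y_   (s0,y)→(s4,x,→)
state=s4 head=3 tape=zxx[y]_   (s4,y)→(s2,z,←)
state=s2 head=2 tape=zx[x]z_   (s2,x)→(s2,z,→)
state=s2 head=3 tape=zxz[z]_   (s2,z)→(s0,x,→)
state=s0 head=4 tape=zxzx[_]   (s0,_)→(s3,x,←)
state=s3 head=3 tape=zxz[x]x   (s3,x)→(s1,_,←)
state=s1 head=2 tape=zx[z]_x   (s1,z)→(s0,x,→)
state=s0 head=3 tape=zxx[_]x   (s0,_)→(s3,x,←)
state=s3 head=2 tape=zx[x]xx   (s3,x)→(s1,_,←)
state=s1 head=1 tape=z[x]_xx   (s1,x)→(s4,y,←)
state=s4 head=0 tape=[z]y_xx   (s4,z)→(s1,y,→)
state=s1 head=1 tape=y[y]_xx   (s1,y)→(s3,_,→)
state=s3 head=2 tape=y_[_]xx   (s3,_)→(s0,x,→)
state=s0 head=3 tape=y_x[x]x   (s0,x)→(s1,x,←)
state=s1 head=2 tape=y_[x]xx   (s1,x)→(s4,y,←)
state=s4 head=1 tape=y[_]yxx   (s4,_)→(s4,_,→)
state=s4 head=2 tape=y_[y]xx   (s4,y)→(s2,z,←)
state=s2 head=1 tape=y[_]zxx   (s2,_)→(s3,y,→)
state=s3 head=2 tape=yy[z]xx   (s3,z)→(s1,x,←)
state=s1 head=1 tape=y[y]xxx   (s1,y)→(s3,_,→)
state=s3 head=2 tape=y_[x]xx   (s3,x)→(s1,_,←)
state=s1 head=1 tape=y[_]_xx   (s1,_)→(s2,z,←)
state=s2 head=0 tape=[y]z_xx
The non-blank tape span at halt is yz_xx.

yz_xx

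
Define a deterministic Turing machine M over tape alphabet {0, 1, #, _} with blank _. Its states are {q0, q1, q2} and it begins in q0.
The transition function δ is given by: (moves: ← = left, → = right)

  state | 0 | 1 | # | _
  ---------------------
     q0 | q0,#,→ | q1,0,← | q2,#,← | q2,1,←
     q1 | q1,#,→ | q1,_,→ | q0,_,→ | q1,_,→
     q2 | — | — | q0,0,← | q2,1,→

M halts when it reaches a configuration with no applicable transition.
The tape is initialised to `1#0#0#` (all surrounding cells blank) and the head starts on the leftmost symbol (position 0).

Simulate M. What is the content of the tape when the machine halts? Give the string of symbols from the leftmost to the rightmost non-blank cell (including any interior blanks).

11010#0#

state=q0 head=0 tape=__[1]#0#0#   (q0,1)→(q1,0,←)
state=q1 head=-1 tape=_[_]0#0#0#   (q1,_)→(q1,_,→)
state=q1 head=0 tape=__[0]#0#0#   (q1,0)→(q1,#,→)
state=q1 head=1 tape=__#[#]0#0#   (q1,#)→(q0,_,→)
state=q0 head=2 tape=__#_[0]#0#   (q0,0)→(q0,#,→)
state=q0 head=3 tape=__#_#[#]0#   (q0,#)→(q2,#,←)
state=q2 head=2 tape=__#_[#]#0#   (q2,#)→(q0,0,←)
state=q0 head=1 tape=__#[_]0#0#   (q0,_)→(q2,1,←)
state=q2 head=0 tape=__[#]10#0#   (q2,#)→(q0,0,←)
state=q0 head=-1 tape=_[_]010#0#   (q0,_)→(q2,1,←)
state=q2 head=-2 tape=[_]1010#0#   (q2,_)→(q2,1,→)
state=q2 head=-1 tape=1[1]010#0#
The non-blank tape span at halt is 11010#0#.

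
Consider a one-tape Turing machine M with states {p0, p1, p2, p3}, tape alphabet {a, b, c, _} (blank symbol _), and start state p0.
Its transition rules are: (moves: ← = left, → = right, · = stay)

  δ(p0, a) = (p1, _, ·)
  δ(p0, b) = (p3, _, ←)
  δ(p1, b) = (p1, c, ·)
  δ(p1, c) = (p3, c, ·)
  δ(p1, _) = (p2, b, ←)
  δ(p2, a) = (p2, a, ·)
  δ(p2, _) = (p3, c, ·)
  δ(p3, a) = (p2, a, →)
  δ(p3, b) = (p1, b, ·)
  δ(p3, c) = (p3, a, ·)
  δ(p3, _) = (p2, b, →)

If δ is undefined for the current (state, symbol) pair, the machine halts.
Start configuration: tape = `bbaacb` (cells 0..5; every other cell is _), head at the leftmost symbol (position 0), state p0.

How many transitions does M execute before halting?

5

state=p0 head=0 tape=_[b]baacb   (p0,b)→(p3,_,←)
state=p3 head=-1 tape=[_]_baacb   (p3,_)→(p2,b,→)
state=p2 head=0 tape=b[_]baacb   (p2,_)→(p3,c,·)
state=p3 head=0 tape=b[c]baacb   (p3,c)→(p3,a,·)
state=p3 head=0 tape=b[a]baacb   (p3,a)→(p2,a,→)
state=p2 head=1 tape=ba[b]aacb
M halts after 5 transitions.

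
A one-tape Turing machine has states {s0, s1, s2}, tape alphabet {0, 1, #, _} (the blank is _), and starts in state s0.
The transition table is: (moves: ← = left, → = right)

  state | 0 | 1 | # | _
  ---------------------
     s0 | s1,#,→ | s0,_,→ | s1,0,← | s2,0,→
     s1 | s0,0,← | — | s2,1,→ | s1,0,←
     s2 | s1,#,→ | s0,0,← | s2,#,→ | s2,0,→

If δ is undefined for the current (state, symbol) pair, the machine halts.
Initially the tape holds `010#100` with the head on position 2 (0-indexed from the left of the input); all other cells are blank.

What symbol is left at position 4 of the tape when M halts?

0

s0 | 01[0]#100   read 0 → write #, move →, go to s1
s1 | 01#[#]100   read # → write 1, move →, go to s2
s2 | 01#1[1]00   read 1 → write 0, move ←, go to s0
s0 | 01#[1]000   read 1 → write _, move →, go to s0
s0 | 01#_[0]00   read 0 → write #, move →, go to s1
s1 | 01#_#[0]0   read 0 → write 0, move ←, go to s0
s0 | 01#_[#]00   read # → write 0, move ←, go to s1
s1 | 01#[_]000   read _ → write 0, move ←, go to s1
s1 | 01[#]0000   read # → write 1, move →, go to s2
s2 | 011[0]000   read 0 → write #, move →, go to s1
s1 | 011#[0]00   read 0 → write 0, move ←, go to s0
s0 | 011[#]000   read # → write 0, move ←, go to s1
s1 | 01[1]0000
Cell 4 holds 0 when M halts.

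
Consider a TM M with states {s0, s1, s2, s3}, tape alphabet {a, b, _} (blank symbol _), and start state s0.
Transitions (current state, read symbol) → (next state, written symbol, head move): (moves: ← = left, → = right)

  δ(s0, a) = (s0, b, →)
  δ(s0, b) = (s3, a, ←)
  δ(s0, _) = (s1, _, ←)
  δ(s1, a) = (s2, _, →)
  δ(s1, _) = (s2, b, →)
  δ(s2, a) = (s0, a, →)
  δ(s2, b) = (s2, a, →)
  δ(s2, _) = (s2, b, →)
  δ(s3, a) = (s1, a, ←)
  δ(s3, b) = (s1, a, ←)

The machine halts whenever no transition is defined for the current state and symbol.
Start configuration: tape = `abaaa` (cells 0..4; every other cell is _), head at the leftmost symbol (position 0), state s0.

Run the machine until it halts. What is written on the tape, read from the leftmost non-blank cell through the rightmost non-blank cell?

babbbb

s0 | _[a]baaa_   read a → write b, move →, go to s0
s0 | _b[b]aaa_   read b → write a, move ←, go to s3
s3 | _[b]aaaa_   read b → write a, move ←, go to s1
s1 | [_]aaaaa_   read _ → write b, move →, go to s2
s2 | b[a]aaaa_   read a → write a, move →, go to s0
s0 | ba[a]aaa_   read a → write b, move →, go to s0
s0 | bab[a]aa_   read a → write b, move →, go to s0
s0 | babb[a]a_   read a → write b, move →, go to s0
s0 | babbb[a]_   read a → write b, move →, go to s0
s0 | babbbb[_]   read _ → write _, move ←, go to s1
s1 | babbb[b]_
The non-blank tape span at halt is babbbb.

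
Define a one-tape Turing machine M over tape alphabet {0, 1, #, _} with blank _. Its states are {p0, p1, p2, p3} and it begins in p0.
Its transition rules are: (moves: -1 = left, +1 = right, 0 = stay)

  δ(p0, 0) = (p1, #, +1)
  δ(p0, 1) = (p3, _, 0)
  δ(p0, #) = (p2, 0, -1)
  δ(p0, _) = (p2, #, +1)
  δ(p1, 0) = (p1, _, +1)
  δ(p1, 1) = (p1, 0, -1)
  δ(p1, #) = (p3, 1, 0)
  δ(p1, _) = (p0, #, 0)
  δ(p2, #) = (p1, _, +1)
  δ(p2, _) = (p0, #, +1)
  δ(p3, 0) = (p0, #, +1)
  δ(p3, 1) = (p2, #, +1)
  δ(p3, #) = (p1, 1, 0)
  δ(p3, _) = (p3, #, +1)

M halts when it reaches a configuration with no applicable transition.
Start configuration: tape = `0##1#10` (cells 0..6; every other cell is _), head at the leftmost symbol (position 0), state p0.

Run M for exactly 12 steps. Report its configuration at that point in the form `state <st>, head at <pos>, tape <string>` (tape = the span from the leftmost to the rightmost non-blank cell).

p0 | [0]##1#10   read 0 → write #, move +1, go to p1
p1 | #[#]#1#10   read # → write 1, move 0, go to p3
p3 | #[1]#1#10   read 1 → write #, move +1, go to p2
p2 | ##[#]1#10   read # → write _, move +1, go to p1
p1 | ##_[1]#10   read 1 → write 0, move -1, go to p1
p1 | ##[_]0#10   read _ → write #, move 0, go to p0
p0 | ##[#]0#10   read # → write 0, move -1, go to p2
p2 | #[#]00#10   read # → write _, move +1, go to p1
p1 | #_[0]0#10   read 0 → write _, move +1, go to p1
p1 | #__[0]#10   read 0 → write _, move +1, go to p1
p1 | #___[#]10   read # → write 1, move 0, go to p3
p3 | #___[1]10   read 1 → write #, move +1, go to p2
p2 | #___#[1]0
After 12 steps: state p2, head at 5, tape #___#10.

state p2, head at 5, tape #___#10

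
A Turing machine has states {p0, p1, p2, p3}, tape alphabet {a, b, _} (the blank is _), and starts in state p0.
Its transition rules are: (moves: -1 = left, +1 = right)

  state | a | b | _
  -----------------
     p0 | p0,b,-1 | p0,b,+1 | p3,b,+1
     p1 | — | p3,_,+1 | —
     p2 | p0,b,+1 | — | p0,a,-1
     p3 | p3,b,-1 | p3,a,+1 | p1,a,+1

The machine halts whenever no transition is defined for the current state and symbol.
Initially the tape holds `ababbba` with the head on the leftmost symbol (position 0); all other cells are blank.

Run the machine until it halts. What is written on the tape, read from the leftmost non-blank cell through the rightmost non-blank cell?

p0 | __[a]babbba__   read a → write b, move -1, go to p0
p0 | _[_]bbabbba__   read _ → write b, move +1, go to p3
p3 | _b[b]babbba__   read b → write a, move +1, go to p3
p3 | _ba[b]abbba__   read b → write a, move +1, go to p3
p3 | _baa[a]bbba__   read a → write b, move -1, go to p3
p3 | _ba[a]bbbba__   read a → write b, move -1, go to p3
p3 | _b[a]bbbbba__   read a → write b, move -1, go to p3
p3 | _[b]bbbbbba__   read b → write a, move +1, go to p3
p3 | _a[b]bbbbba__   read b → write a, move +1, go to p3
p3 | _aa[b]bbbba__   read b → write a, move +1, go to p3
p3 | _aaa[b]bbba__   read b → write a, move +1, go to p3
p3 | _aaaa[b]bba__   read b → write a, move +1, go to p3
p3 | _aaaaa[b]ba__   read b → write a, move +1, go to p3
p3 | _aaaaaa[b]a__   read b → write a, move +1, go to p3
p3 | _aaaaaaa[a]__   read a → write b, move -1, go to p3
p3 | _aaaaaa[a]b__   read a → write b, move -1, go to p3
p3 | _aaaaa[a]bb__   read a → write b, move -1, go to p3
p3 | _aaaa[a]bbb__   read a → write b, move -1, go to p3
p3 | _aaa[a]bbbb__   read a → write b, move -1, go to p3
p3 | _aa[a]bbbbb__   read a → write b, move -1, go to p3
p3 | _a[a]bbbbbb__   read a → write b, move -1, go to p3
p3 | _[a]bbbbbbb__   read a → write b, move -1, go to p3
p3 | [_]bbbbbbbb__   read _ → write a, move +1, go to p1
p1 | a[b]bbbbbbb__   read b → write _, move +1, go to p3
p3 | a_[b]bbbbbb__   read b → write a, move +1, go to p3
p3 | a_a[b]bbbbb__   read b → write a, move +1, go to p3
p3 | a_aa[b]bbbb__   read b → write a, move +1, go to p3
p3 | a_aaa[b]bbb__   read b → write a, move +1, go to p3
p3 | a_aaaa[b]bb__   read b → write a, move +1, go to p3
p3 | a_aaaaa[b]b__   read b → write a, move +1, go to p3
p3 | a_aaaaaa[b]__   read b → write a, move +1, go to p3
p3 | a_aaaaaaa[_]_   read _ → write a, move +1, go to p1
p1 | a_aaaaaaaa[_]
The non-blank tape span at halt is a_aaaaaaaa.

a_aaaaaaaa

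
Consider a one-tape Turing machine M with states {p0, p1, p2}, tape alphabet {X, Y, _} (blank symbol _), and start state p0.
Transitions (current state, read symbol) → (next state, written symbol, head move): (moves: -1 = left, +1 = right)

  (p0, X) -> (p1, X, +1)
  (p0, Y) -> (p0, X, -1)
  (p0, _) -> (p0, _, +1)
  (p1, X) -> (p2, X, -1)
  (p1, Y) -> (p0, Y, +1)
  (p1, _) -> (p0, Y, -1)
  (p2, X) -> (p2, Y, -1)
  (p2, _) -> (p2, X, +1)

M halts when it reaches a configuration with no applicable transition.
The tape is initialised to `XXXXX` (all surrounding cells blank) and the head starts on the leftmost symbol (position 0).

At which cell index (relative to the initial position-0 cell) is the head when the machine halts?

p0 | _[X]XXXX   read X → write X, move +1, go to p1
p1 | _X[X]XXX   read X → write X, move -1, go to p2
p2 | _[X]XXXX   read X → write Y, move -1, go to p2
p2 | [_]YXXXX   read _ → write X, move +1, go to p2
p2 | X[Y]XXXX
At halt the head is at cell 0.

0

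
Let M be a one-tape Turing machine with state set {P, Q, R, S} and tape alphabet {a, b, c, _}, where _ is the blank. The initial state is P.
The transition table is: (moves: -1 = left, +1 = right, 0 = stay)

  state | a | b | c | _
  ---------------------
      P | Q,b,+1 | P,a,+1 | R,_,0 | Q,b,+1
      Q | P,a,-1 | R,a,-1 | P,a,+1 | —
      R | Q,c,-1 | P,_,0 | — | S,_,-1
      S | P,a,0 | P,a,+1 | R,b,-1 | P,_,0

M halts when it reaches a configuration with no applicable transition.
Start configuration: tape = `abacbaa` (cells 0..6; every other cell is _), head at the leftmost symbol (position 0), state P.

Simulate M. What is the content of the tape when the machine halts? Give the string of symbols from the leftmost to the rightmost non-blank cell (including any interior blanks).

P | [a]bacbaa_   read a → write b, move +1, go to Q
Q | b[b]acbaa_   read b → write a, move -1, go to R
R | [b]aacbaa_   read b → write _, move 0, go to P
P | [_]aacbaa_   read _ → write b, move +1, go to Q
Q | b[a]acbaa_   read a → write a, move -1, go to P
P | [b]aacbaa_   read b → write a, move +1, go to P
P | a[a]acbaa_   read a → write b, move +1, go to Q
Q | ab[a]cbaa_   read a → write a, move -1, go to P
P | a[b]acbaa_   read b → write a, move +1, go to P
P | aa[a]cbaa_   read a → write b, move +1, go to Q
Q | aab[c]baa_   read c → write a, move +1, go to P
P | aaba[b]aa_   read b → write a, move +1, go to P
P | aabaa[a]a_   read a → write b, move +1, go to Q
Q | aabaab[a]_   read a → write a, move -1, go to P
P | aabaa[b]a_   read b → write a, move +1, go to P
P | aabaaa[a]_   read a → write b, move +1, go to Q
Q | aabaaab[_]
The non-blank tape span at halt is aabaaab.

aabaaab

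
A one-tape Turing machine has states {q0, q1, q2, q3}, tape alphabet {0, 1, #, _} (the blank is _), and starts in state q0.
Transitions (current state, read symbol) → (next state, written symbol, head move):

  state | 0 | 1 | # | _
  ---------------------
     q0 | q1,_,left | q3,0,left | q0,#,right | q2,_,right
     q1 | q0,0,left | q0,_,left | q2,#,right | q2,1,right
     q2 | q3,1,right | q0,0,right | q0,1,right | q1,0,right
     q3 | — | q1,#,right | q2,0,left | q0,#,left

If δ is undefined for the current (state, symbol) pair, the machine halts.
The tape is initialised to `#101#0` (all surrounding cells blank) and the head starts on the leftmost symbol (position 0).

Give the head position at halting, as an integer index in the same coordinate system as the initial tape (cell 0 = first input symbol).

1

state=q0 head=0 tape=___[#]101#0   (q0,#)→(q0,#,right)
state=q0 head=1 tape=___#[1]01#0   (q0,1)→(q3,0,left)
state=q3 head=0 tape=___[#]001#0   (q3,#)→(q2,0,left)
state=q2 head=-1 tape=__[_]0001#0   (q2,_)→(q1,0,right)
state=q1 head=0 tape=__0[0]001#0   (q1,0)→(q0,0,left)
state=q0 head=-1 tape=__[0]0001#0   (q0,0)→(q1,_,left)
state=q1 head=-2 tape=_[_]_0001#0   (q1,_)→(q2,1,right)
state=q2 head=-1 tape=_1[_]0001#0   (q2,_)→(q1,0,right)
state=q1 head=0 tape=_10[0]001#0   (q1,0)→(q0,0,left)
state=q0 head=-1 tape=_1[0]0001#0   (q0,0)→(q1,_,left)
state=q1 head=-2 tape=_[1]_0001#0   (q1,1)→(q0,_,left)
state=q0 head=-3 tape=[_]__0001#0   (q0,_)→(q2,_,right)
state=q2 head=-2 tape=_[_]_0001#0   (q2,_)→(q1,0,right)
state=q1 head=-1 tape=_0[_]0001#0   (q1,_)→(q2,1,right)
state=q2 head=0 tape=_01[0]001#0   (q2,0)→(q3,1,right)
state=q3 head=1 tape=_011[0]01#0
At halt the head is at cell 1.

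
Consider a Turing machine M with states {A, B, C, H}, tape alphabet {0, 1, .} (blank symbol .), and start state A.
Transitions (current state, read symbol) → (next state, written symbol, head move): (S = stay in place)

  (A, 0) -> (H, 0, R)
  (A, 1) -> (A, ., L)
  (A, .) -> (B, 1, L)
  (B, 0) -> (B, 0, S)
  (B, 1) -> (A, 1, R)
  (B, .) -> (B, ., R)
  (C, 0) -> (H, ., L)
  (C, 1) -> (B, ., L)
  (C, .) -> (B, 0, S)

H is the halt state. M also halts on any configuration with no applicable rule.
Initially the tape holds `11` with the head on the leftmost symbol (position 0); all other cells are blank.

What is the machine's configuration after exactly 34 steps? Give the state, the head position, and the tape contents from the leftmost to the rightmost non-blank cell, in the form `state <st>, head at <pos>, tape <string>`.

state A, head at -4, tape 11....1

state=A head=0 tape=......[1]1   (A,1)→(A,.,L)
state=A head=-1 tape=.....[.].1   (A,.)→(B,1,L)
state=B head=-2 tape=....[.]1.1   (B,.)→(B,.,R)
state=B head=-1 tape=.....[1].1   (B,1)→(A,1,R)
state=A head=0 tape=.....1[.]1   (A,.)→(B,1,L)
state=B head=-1 tape=.....[1]11   (B,1)→(A,1,R)
state=A head=0 tape=.....1[1]1   (A,1)→(A,.,L)
state=A head=-1 tape=.....[1].1   (A,1)→(A,.,L)
state=A head=-2 tape=....[.]..1   (A,.)→(B,1,L)
state=B head=-3 tape=...[.]1..1   (B,.)→(B,.,R)
state=B head=-2 tape=....[1]..1   (B,1)→(A,1,R)
state=A head=-1 tape=....1[.].1   (A,.)→(B,1,L)
state=B head=-2 tape=....[1]1.1   (B,1)→(A,1,R)
state=A head=-1 tape=....1[1].1   (A,1)→(A,.,L)
state=A head=-2 tape=....[1]..1   (A,1)→(A,.,L)
state=A head=-3 tape=...[.]...1   (A,.)→(B,1,L)
state=B head=-4 tape=..[.]1...1   (B,.)→(B,.,R)
state=B head=-3 tape=...[1]...1   (B,1)→(A,1,R)
state=A head=-2 tape=...1[.]..1   (A,.)→(B,1,L)
state=B head=-3 tape=...[1]1..1   (B,1)→(A,1,R)
state=A head=-2 tape=...1[1]..1   (A,1)→(A,.,L)
state=A head=-3 tape=...[1]...1   (A,1)→(A,.,L)
state=A head=-4 tape=..[.]....1   (A,.)→(B,1,L)
state=B head=-5 tape=.[.]1....1   (B,.)→(B,.,R)
state=B head=-4 tape=..[1]....1   (B,1)→(A,1,R)
state=A head=-3 tape=..1[.]...1   (A,.)→(B,1,L)
state=B head=-4 tape=..[1]1...1   (B,1)→(A,1,R)
state=A head=-3 tape=..1[1]...1   (A,1)→(A,.,L)
state=A head=-4 tape=..[1]....1   (A,1)→(A,.,L)
state=A head=-5 tape=.[.].....1   (A,.)→(B,1,L)
state=B head=-6 tape=[.]1.....1   (B,.)→(B,.,R)
state=B head=-5 tape=.[1].....1   (B,1)→(A,1,R)
state=A head=-4 tape=.1[.]....1   (A,.)→(B,1,L)
state=B head=-5 tape=.[1]1....1   (B,1)→(A,1,R)
state=A head=-4 tape=.1[1]....1
After 34 steps: state A, head at -4, tape 11....1.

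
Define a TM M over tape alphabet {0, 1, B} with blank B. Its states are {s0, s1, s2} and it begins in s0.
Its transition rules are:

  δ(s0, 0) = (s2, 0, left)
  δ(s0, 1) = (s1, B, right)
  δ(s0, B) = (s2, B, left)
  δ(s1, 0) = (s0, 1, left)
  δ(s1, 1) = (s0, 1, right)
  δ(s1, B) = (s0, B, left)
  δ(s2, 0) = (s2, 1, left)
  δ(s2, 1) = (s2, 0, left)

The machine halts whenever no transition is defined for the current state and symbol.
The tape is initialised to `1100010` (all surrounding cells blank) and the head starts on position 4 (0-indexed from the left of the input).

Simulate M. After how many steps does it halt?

s0 | B1100[0]10   read 0 → write 0, move left, go to s2
s2 | B110[0]010   read 0 → write 1, move left, go to s2
s2 | B11[0]1010   read 0 → write 1, move left, go to s2
s2 | B1[1]11010   read 1 → write 0, move left, go to s2
s2 | B[1]011010   read 1 → write 0, move left, go to s2
s2 | [B]0011010
M halts after 5 transitions.

5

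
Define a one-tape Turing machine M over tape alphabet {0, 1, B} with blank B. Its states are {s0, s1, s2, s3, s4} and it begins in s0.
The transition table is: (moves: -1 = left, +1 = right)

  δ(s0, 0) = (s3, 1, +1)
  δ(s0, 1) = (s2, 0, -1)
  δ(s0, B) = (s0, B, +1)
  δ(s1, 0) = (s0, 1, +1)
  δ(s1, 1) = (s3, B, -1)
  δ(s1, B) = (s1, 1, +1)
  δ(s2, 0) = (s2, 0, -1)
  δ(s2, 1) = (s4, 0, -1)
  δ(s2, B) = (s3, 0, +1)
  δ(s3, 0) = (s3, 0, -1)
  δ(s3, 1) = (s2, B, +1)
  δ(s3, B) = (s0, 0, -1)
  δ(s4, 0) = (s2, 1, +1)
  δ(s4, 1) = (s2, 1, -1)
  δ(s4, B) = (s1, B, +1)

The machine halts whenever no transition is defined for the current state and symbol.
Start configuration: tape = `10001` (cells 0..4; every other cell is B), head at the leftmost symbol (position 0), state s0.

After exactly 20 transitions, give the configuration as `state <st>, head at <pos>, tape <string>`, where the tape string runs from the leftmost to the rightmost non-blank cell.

state=s0 head=0 tape=BBBB[1]0001   (s0,1)→(s2,0,-1)
state=s2 head=-1 tape=BBB[B]00001   (s2,B)→(s3,0,+1)
state=s3 head=0 tape=BBB0[0]0001   (s3,0)→(s3,0,-1)
state=s3 head=-1 tape=BBB[0]00001   (s3,0)→(s3,0,-1)
state=s3 head=-2 tape=BB[B]000001   (s3,B)→(s0,0,-1)
state=s0 head=-3 tape=B[B]0000001   (s0,B)→(s0,B,+1)
state=s0 head=-2 tape=BB[0]000001   (s0,0)→(s3,1,+1)
state=s3 head=-1 tape=BB1[0]00001   (s3,0)→(s3,0,-1)
state=s3 head=-2 tape=BB[1]000001   (s3,1)→(s2,B,+1)
state=s2 head=-1 tape=BBB[0]00001   (s2,0)→(s2,0,-1)
state=s2 head=-2 tape=BB[B]000001   (s2,B)→(s3,0,+1)
state=s3 head=-1 tape=BB0[0]00001   (s3,0)→(s3,0,-1)
state=s3 head=-2 tape=BB[0]000001   (s3,0)→(s3,0,-1)
state=s3 head=-3 tape=B[B]0000001   (s3,B)→(s0,0,-1)
state=s0 head=-4 tape=[B]00000001   (s0,B)→(s0,B,+1)
state=s0 head=-3 tape=B[0]0000001   (s0,0)→(s3,1,+1)
state=s3 head=-2 tape=B1[0]000001   (s3,0)→(s3,0,-1)
state=s3 head=-3 tape=B[1]0000001   (s3,1)→(s2,B,+1)
state=s2 head=-2 tape=BB[0]000001   (s2,0)→(s2,0,-1)
state=s2 head=-3 tape=B[B]0000001   (s2,B)→(s3,0,+1)
state=s3 head=-2 tape=B0[0]000001
After 20 steps: state s3, head at -2, tape 00000001.

state s3, head at -2, tape 00000001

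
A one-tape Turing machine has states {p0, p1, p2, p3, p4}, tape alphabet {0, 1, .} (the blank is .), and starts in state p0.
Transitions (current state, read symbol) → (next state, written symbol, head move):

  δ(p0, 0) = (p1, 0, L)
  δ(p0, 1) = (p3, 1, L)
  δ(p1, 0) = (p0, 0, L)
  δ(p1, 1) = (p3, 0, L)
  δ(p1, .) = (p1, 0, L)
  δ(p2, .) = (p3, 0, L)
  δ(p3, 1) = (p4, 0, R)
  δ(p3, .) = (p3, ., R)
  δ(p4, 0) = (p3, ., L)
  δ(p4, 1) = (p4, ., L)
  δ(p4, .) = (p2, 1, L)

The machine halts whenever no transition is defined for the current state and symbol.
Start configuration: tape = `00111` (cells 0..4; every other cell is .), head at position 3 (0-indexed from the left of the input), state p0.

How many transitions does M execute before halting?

p0 | 001[1]1   read 1 → write 1, move L, go to p3
p3 | 00[1]11   read 1 → write 0, move R, go to p4
p4 | 000[1]1   read 1 → write ., move L, go to p4
p4 | 00[0].1   read 0 → write ., move L, go to p3
p3 | 0[0]..1
M halts after 4 transitions.

4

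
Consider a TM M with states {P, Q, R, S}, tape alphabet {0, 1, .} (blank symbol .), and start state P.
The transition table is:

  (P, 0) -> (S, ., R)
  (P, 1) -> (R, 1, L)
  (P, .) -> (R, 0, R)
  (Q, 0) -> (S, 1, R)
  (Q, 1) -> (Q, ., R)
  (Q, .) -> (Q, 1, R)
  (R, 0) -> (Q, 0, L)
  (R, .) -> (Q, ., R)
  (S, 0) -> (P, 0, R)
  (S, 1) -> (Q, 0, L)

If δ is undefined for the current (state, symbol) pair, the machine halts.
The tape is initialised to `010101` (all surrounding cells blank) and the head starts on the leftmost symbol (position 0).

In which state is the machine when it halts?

P | [0]10101.   read 0 → write ., move R, go to S
S | .[1]0101.   read 1 → write 0, move L, go to Q
Q | [.]00101.   read . → write 1, move R, go to Q
Q | 1[0]0101.   read 0 → write 1, move R, go to S
S | 11[0]101.   read 0 → write 0, move R, go to P
P | 110[1]01.   read 1 → write 1, move L, go to R
R | 11[0]101.   read 0 → write 0, move L, go to Q
Q | 1[1]0101.   read 1 → write ., move R, go to Q
Q | 1.[0]101.   read 0 → write 1, move R, go to S
S | 1.1[1]01.   read 1 → write 0, move L, go to Q
Q | 1.[1]001.   read 1 → write ., move R, go to Q
Q | 1..[0]01.   read 0 → write 1, move R, go to S
S | 1..1[0]1.   read 0 → write 0, move R, go to P
P | 1..10[1].   read 1 → write 1, move L, go to R
R | 1..1[0]1.   read 0 → write 0, move L, go to Q
Q | 1..[1]01.   read 1 → write ., move R, go to Q
Q | 1...[0]1.   read 0 → write 1, move R, go to S
S | 1...1[1].   read 1 → write 0, move L, go to Q
Q | 1...[1]0.   read 1 → write ., move R, go to Q
Q | 1....[0].   read 0 → write 1, move R, go to S
S | 1....1[.]
No transition is defined for (S, .); M halts in state S.

S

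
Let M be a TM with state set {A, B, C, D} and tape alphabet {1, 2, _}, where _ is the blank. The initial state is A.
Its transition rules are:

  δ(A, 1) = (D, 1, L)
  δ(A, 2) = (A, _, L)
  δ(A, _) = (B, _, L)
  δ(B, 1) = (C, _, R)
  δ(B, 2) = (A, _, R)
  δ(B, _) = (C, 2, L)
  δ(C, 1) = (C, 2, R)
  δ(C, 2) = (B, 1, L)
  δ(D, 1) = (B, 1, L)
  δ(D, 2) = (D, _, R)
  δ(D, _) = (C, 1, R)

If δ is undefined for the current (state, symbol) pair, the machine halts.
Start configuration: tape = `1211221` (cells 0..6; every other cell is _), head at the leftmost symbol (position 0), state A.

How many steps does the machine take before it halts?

A | _[1]211221_   read 1 → write 1, move L, go to D
D | [_]1211221_   read _ → write 1, move R, go to C
C | 1[1]211221_   read 1 → write 2, move R, go to C
C | 12[2]11221_   read 2 → write 1, move L, go to B
B | 1[2]111221_   read 2 → write _, move R, go to A
A | 1_[1]11221_   read 1 → write 1, move L, go to D
D | 1[_]111221_   read _ → write 1, move R, go to C
C | 11[1]11221_   read 1 → write 2, move R, go to C
C | 112[1]1221_   read 1 → write 2, move R, go to C
C | 1122[1]221_   read 1 → write 2, move R, go to C
C | 11222[2]21_   read 2 → write 1, move L, go to B
B | 1122[2]121_   read 2 → write _, move R, go to A
A | 1122_[1]21_   read 1 → write 1, move L, go to D
D | 1122[_]121_   read _ → write 1, move R, go to C
C | 11221[1]21_   read 1 → write 2, move R, go to C
C | 112212[2]1_   read 2 → write 1, move L, go to B
B | 11221[2]11_   read 2 → write _, move R, go to A
A | 11221_[1]1_   read 1 → write 1, move L, go to D
D | 11221[_]11_   read _ → write 1, move R, go to C
C | 112211[1]1_   read 1 → write 2, move R, go to C
C | 1122112[1]_   read 1 → write 2, move R, go to C
C | 11221122[_]
M halts after 21 transitions.

21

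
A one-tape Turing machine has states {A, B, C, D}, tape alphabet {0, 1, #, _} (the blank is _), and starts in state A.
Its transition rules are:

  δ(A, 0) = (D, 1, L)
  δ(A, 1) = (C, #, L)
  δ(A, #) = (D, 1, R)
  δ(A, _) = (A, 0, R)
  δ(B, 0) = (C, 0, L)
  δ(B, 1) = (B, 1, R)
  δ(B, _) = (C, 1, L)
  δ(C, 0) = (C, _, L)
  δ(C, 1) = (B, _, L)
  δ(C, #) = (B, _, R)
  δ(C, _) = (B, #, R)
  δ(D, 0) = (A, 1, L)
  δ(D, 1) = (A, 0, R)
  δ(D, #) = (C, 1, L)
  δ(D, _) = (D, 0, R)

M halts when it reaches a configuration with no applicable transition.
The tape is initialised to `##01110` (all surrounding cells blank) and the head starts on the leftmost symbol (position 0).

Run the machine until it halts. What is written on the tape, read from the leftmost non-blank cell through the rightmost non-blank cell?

A | __[#]#01110   read # → write 1, move R, go to D
D | __1[#]01110   read # → write 1, move L, go to C
C | __[1]101110   read 1 → write _, move L, go to B
B | _[_]_101110   read _ → write 1, move L, go to C
C | [_]1_101110   read _ → write #, move R, go to B
B | #[1]_101110   read 1 → write 1, move R, go to B
B | #1[_]101110   read _ → write 1, move L, go to C
C | #[1]1101110   read 1 → write _, move L, go to B
B | [#]_1101110
The non-blank tape span at halt is #_1101110.

#_1101110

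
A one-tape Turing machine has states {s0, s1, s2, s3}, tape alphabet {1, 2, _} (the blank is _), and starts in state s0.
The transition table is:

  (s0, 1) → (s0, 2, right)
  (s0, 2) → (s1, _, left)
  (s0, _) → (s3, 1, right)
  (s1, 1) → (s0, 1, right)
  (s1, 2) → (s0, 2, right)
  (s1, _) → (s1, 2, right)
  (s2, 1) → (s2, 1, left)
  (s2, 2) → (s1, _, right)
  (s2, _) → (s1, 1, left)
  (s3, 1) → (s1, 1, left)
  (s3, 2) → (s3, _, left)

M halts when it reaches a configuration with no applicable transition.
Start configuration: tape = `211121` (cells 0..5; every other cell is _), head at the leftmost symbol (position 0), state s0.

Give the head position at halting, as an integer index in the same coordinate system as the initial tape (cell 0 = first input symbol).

7

s0 | _[2]11121__   read 2 → write _, move left, go to s1
s1 | [_]_11121__   read _ → write 2, move right, go to s1
s1 | 2[_]11121__   read _ → write 2, move right, go to s1
s1 | 22[1]1121__   read 1 → write 1, move right, go to s0
s0 | 221[1]121__   read 1 → write 2, move right, go to s0
s0 | 2212[1]21__   read 1 → write 2, move right, go to s0
s0 | 22122[2]1__   read 2 → write _, move left, go to s1
s1 | 2212[2]_1__   read 2 → write 2, move right, go to s0
s0 | 22122[_]1__   read _ → write 1, move right, go to s3
s3 | 221221[1]__   read 1 → write 1, move left, go to s1
s1 | 22122[1]1__   read 1 → write 1, move right, go to s0
s0 | 221221[1]__   read 1 → write 2, move right, go to s0
s0 | 2212212[_]_   read _ → write 1, move right, go to s3
s3 | 22122121[_]
At halt the head is at cell 7.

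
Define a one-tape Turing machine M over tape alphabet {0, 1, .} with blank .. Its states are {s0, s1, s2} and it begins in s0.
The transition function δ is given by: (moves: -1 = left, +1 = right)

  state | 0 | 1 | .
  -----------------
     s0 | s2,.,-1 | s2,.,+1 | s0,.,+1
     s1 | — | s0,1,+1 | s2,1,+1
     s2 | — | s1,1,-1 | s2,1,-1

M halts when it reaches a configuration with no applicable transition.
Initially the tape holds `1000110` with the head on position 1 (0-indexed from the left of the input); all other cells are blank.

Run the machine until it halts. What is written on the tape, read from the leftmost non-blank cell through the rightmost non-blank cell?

111.00110

s0 | ..1[0]00110   read 0 → write ., move -1, go to s2
s2 | ..[1].00110   read 1 → write 1, move -1, go to s1
s1 | .[.]1.00110   read . → write 1, move +1, go to s2
s2 | .1[1].00110   read 1 → write 1, move -1, go to s1
s1 | .[1]1.00110   read 1 → write 1, move +1, go to s0
s0 | .1[1].00110   read 1 → write ., move +1, go to s2
s2 | .1.[.]00110   read . → write 1, move -1, go to s2
s2 | .1[.]100110   read . → write 1, move -1, go to s2
s2 | .[1]1100110   read 1 → write 1, move -1, go to s1
s1 | [.]11100110   read . → write 1, move +1, go to s2
s2 | 1[1]1100110   read 1 → write 1, move -1, go to s1
s1 | [1]11100110   read 1 → write 1, move +1, go to s0
s0 | 1[1]1100110   read 1 → write ., move +1, go to s2
s2 | 1.[1]100110   read 1 → write 1, move -1, go to s1
s1 | 1[.]1100110   read . → write 1, move +1, go to s2
s2 | 11[1]100110   read 1 → write 1, move -1, go to s1
s1 | 1[1]1100110   read 1 → write 1, move +1, go to s0
s0 | 11[1]100110   read 1 → write ., move +1, go to s2
s2 | 11.[1]00110   read 1 → write 1, move -1, go to s1
s1 | 11[.]100110   read . → write 1, move +1, go to s2
s2 | 111[1]00110   read 1 → write 1, move -1, go to s1
s1 | 11[1]100110   read 1 → write 1, move +1, go to s0
s0 | 111[1]00110   read 1 → write ., move +1, go to s2
s2 | 111.[0]0110
The non-blank tape span at halt is 111.00110.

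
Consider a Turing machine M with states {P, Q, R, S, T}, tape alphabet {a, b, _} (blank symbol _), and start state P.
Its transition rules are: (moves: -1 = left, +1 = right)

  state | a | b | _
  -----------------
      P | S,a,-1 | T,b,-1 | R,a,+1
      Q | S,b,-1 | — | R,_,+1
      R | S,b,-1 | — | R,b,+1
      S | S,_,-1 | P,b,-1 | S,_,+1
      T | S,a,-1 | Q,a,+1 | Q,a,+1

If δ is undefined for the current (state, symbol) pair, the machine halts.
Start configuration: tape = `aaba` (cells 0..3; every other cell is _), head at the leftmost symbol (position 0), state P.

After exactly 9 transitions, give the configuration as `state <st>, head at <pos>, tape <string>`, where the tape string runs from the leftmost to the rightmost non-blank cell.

P | _[a]aba   read a → write a, move -1, go to S
S | [_]aaba   read _ → write _, move +1, go to S
S | _[a]aba   read a → write _, move -1, go to S
S | [_]_aba   read _ → write _, move +1, go to S
S | _[_]aba   read _ → write _, move +1, go to S
S | __[a]ba   read a → write _, move -1, go to S
S | _[_]_ba   read _ → write _, move +1, go to S
S | __[_]ba   read _ → write _, move +1, go to S
S | ___[b]a   read b → write b, move -1, go to P
P | __[_]ba
After 9 steps: state P, head at 1, tape ba.

state P, head at 1, tape ba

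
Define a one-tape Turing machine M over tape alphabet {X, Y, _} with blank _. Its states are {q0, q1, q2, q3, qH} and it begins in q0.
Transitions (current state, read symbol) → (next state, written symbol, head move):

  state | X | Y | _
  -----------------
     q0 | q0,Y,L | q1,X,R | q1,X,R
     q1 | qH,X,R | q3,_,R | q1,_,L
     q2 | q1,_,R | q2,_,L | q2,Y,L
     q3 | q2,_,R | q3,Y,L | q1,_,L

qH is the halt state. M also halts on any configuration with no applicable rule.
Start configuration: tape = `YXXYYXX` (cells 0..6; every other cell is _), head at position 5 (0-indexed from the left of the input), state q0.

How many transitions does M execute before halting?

q0 | YXXYY[X]X_   read X → write Y, move L, go to q0
q0 | YXXY[Y]YX_   read Y → write X, move R, go to q1
q1 | YXXYX[Y]X_   read Y → write _, move R, go to q3
q3 | YXXYX_[X]_   read X → write _, move R, go to q2
q2 | YXXYX__[_]   read _ → write Y, move L, go to q2
q2 | YXXYX_[_]Y   read _ → write Y, move L, go to q2
q2 | YXXYX[_]YY   read _ → write Y, move L, go to q2
q2 | YXXY[X]YYY   read X → write _, move R, go to q1
q1 | YXXY_[Y]YY   read Y → write _, move R, go to q3
q3 | YXXY__[Y]Y   read Y → write Y, move L, go to q3
q3 | YXXY_[_]YY   read _ → write _, move L, go to q1
q1 | YXXY[_]_YY   read _ → write _, move L, go to q1
q1 | YXX[Y]__YY   read Y → write _, move R, go to q3
q3 | YXX_[_]_YY   read _ → write _, move L, go to q1
q1 | YXX[_]__YY   read _ → write _, move L, go to q1
q1 | YX[X]___YY   read X → write X, move R, go to qH
qH | YXX[_]__YY
M halts after 16 transitions.

16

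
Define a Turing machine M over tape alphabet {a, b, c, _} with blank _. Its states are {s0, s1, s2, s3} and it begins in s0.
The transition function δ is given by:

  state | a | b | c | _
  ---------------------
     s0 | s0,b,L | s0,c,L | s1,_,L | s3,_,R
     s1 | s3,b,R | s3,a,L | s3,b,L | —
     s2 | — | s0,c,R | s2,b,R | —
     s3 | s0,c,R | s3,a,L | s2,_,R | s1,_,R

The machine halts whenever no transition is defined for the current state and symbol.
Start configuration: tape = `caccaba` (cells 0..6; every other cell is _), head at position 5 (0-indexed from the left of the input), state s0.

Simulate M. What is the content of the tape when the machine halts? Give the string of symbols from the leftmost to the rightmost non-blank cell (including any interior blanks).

b_b_b_a

state=s0 head=5 tape=_cacca[b]a   (s0,b)→(s0,c,L)
state=s0 head=4 tape=_cacc[a]ca   (s0,a)→(s0,b,L)
state=s0 head=3 tape=_cac[c]bca   (s0,c)→(s1,_,L)
state=s1 head=2 tape=_ca[c]_bca   (s1,c)→(s3,b,L)
state=s3 head=1 tape=_c[a]b_bca   (s3,a)→(s0,c,R)
state=s0 head=2 tape=_cc[b]_bca   (s0,b)→(s0,c,L)
state=s0 head=1 tape=_c[c]c_bca   (s0,c)→(s1,_,L)
state=s1 head=0 tape=_[c]_c_bca   (s1,c)→(s3,b,L)
state=s3 head=-1 tape=[_]b_c_bca   (s3,_)→(s1,_,R)
state=s1 head=0 tape=_[b]_c_bca   (s1,b)→(s3,a,L)
state=s3 head=-1 tape=[_]a_c_bca   (s3,_)→(s1,_,R)
state=s1 head=0 tape=_[a]_c_bca   (s1,a)→(s3,b,R)
state=s3 head=1 tape=_b[_]c_bca   (s3,_)→(s1,_,R)
state=s1 head=2 tape=_b_[c]_bca   (s1,c)→(s3,b,L)
state=s3 head=1 tape=_b[_]b_bca   (s3,_)→(s1,_,R)
state=s1 head=2 tape=_b_[b]_bca   (s1,b)→(s3,a,L)
state=s3 head=1 tape=_b[_]a_bca   (s3,_)→(s1,_,R)
state=s1 head=2 tape=_b_[a]_bca   (s1,a)→(s3,b,R)
state=s3 head=3 tape=_b_b[_]bca   (s3,_)→(s1,_,R)
state=s1 head=4 tape=_b_b_[b]ca   (s1,b)→(s3,a,L)
state=s3 head=3 tape=_b_b[_]aca   (s3,_)→(s1,_,R)
state=s1 head=4 tape=_b_b_[a]ca   (s1,a)→(s3,b,R)
state=s3 head=5 tape=_b_b_b[c]a   (s3,c)→(s2,_,R)
state=s2 head=6 tape=_b_b_b_[a]
The non-blank tape span at halt is b_b_b_a.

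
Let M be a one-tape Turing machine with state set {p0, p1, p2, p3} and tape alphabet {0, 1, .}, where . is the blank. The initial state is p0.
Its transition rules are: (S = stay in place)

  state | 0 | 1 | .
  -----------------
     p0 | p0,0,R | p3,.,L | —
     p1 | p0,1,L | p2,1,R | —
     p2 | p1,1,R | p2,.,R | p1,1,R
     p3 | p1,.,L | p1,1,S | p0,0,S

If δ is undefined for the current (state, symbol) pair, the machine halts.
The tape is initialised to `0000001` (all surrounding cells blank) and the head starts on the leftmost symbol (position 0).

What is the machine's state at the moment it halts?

p0

state=p0 head=0 tape=.[0]000001   (p0,0)→(p0,0,R)
state=p0 head=1 tape=.0[0]00001   (p0,0)→(p0,0,R)
state=p0 head=2 tape=.00[0]0001   (p0,0)→(p0,0,R)
state=p0 head=3 tape=.000[0]001   (p0,0)→(p0,0,R)
state=p0 head=4 tape=.0000[0]01   (p0,0)→(p0,0,R)
state=p0 head=5 tape=.00000[0]1   (p0,0)→(p0,0,R)
state=p0 head=6 tape=.000000[1]   (p0,1)→(p3,.,L)
state=p3 head=5 tape=.00000[0].   (p3,0)→(p1,.,L)
state=p1 head=4 tape=.0000[0]..   (p1,0)→(p0,1,L)
state=p0 head=3 tape=.000[0]1..   (p0,0)→(p0,0,R)
state=p0 head=4 tape=.0000[1]..   (p0,1)→(p3,.,L)
state=p3 head=3 tape=.000[0]...   (p3,0)→(p1,.,L)
state=p1 head=2 tape=.00[0]....   (p1,0)→(p0,1,L)
state=p0 head=1 tape=.0[0]1....   (p0,0)→(p0,0,R)
state=p0 head=2 tape=.00[1]....   (p0,1)→(p3,.,L)
state=p3 head=1 tape=.0[0].....   (p3,0)→(p1,.,L)
state=p1 head=0 tape=.[0]......   (p1,0)→(p0,1,L)
state=p0 head=-1 tape=[.]1......
No transition is defined for (p0, .); M halts in state p0.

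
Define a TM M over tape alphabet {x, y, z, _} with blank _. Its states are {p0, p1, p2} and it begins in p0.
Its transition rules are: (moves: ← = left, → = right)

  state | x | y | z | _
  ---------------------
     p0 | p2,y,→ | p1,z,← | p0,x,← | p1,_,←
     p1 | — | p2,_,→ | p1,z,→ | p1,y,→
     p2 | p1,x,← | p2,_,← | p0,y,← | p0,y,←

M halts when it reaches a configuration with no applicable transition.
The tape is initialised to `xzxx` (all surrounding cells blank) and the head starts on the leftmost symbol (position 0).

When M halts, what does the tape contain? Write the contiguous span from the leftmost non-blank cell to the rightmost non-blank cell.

yzyxx

state=p0 head=0 tape=_[x]zxx   (p0,x)→(p2,y,→)
state=p2 head=1 tape=_y[z]xx   (p2,z)→(p0,y,←)
state=p0 head=0 tape=_[y]yxx   (p0,y)→(p1,z,←)
state=p1 head=-1 tape=[_]zyxx   (p1,_)→(p1,y,→)
state=p1 head=0 tape=y[z]yxx   (p1,z)→(p1,z,→)
state=p1 head=1 tape=yz[y]xx   (p1,y)→(p2,_,→)
state=p2 head=2 tape=yz_[x]x   (p2,x)→(p1,x,←)
state=p1 head=1 tape=yz[_]xx   (p1,_)→(p1,y,→)
state=p1 head=2 tape=yzy[x]x
The non-blank tape span at halt is yzyxx.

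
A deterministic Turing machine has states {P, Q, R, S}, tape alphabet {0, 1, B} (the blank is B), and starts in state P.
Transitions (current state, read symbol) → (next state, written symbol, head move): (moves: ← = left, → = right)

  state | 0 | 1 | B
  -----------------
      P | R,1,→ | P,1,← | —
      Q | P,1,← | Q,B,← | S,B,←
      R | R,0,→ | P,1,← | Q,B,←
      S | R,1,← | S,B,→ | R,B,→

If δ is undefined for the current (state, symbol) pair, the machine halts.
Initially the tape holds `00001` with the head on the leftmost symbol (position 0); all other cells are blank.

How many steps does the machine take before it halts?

15

P | B[0]0001   read 0 → write 1, move →, go to R
R | B1[0]001   read 0 → write 0, move →, go to R
R | B10[0]01   read 0 → write 0, move →, go to R
R | B100[0]1   read 0 → write 0, move →, go to R
R | B1000[1]   read 1 → write 1, move ←, go to P
P | B100[0]1   read 0 → write 1, move →, go to R
R | B1001[1]   read 1 → write 1, move ←, go to P
P | B100[1]1   read 1 → write 1, move ←, go to P
P | B10[0]11   read 0 → write 1, move →, go to R
R | B101[1]1   read 1 → write 1, move ←, go to P
P | B10[1]11   read 1 → write 1, move ←, go to P
P | B1[0]111   read 0 → write 1, move →, go to R
R | B11[1]11   read 1 → write 1, move ←, go to P
P | B1[1]111   read 1 → write 1, move ←, go to P
P | B[1]1111   read 1 → write 1, move ←, go to P
P | [B]11111
M halts after 15 transitions.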